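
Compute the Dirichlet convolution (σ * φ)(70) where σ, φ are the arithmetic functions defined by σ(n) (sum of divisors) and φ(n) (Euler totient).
(σ * φ)(70) = 560

Divisors of 70: [1, 2, 5, 7, 10, 14, 35, 70]. For each d | 70:
  d = 1: σ(1) · φ(70/1) = 1 · 24 = 24
  d = 2: σ(2) · φ(70/2) = 3 · 24 = 72
  d = 5: σ(5) · φ(70/5) = 6 · 6 = 36
  d = 7: σ(7) · φ(70/7) = 8 · 4 = 32
  d = 10: σ(10) · φ(70/10) = 18 · 6 = 108
  d = 14: σ(14) · φ(70/14) = 24 · 4 = 96
  d = 35: σ(35) · φ(70/35) = 48 · 1 = 48
  d = 70: σ(70) · φ(70/70) = 144 · 1 = 144
Summing: (σ * φ)(70) = 24 + 72 + 36 + 32 + 108 + 96 + 48 + 144 = 560.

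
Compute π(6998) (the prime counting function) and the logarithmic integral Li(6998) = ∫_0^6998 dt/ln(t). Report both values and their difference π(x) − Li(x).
π(6998) = 900;  Li(6998) ≈ 914.10;  π(x) − Li(x) ≈ -14.10.

Direct count of primes ≤ 6998 gives π(6998) = 900. Numerical evaluation of the logarithmic integral gives Li(6998) ≈ 914.10. The difference π(x) − Li(x) ≈ -14.10 is typically negative for small/moderate x (Li(x) overestimates), though Littlewood's theorem shows this sign changes infinitely often.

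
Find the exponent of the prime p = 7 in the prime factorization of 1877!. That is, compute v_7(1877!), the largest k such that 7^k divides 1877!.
v_7(1877!) = 311

Legendre's formula: v_p(n!) = Σ_{k ≥ 1} ⌊n / p^k⌋. For p = 7, n = 1877, the terms are:
  ⌊1877/7^1⌋ = ⌊1877/7⌋ = 268
  ⌊1877/7^2⌋ = ⌊1877/49⌋ = 38
  ⌊1877/7^3⌋ = ⌊1877/343⌋ = 5
(the next term ⌊1877/7^4⌋ = 0, terminating the sum). Summing: v_7(1877!) = 268 + 38 + 5 = 311.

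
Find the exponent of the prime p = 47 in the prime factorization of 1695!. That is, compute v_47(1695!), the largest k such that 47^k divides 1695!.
v_47(1695!) = 36

Legendre's formula: v_p(n!) = Σ_{k ≥ 1} ⌊n / p^k⌋. For p = 47, n = 1695, the terms are:
  ⌊1695/47^1⌋ = ⌊1695/47⌋ = 36
(the next term ⌊1695/47^2⌋ = 0, terminating the sum). Summing: v_47(1695!) = 36 = 36.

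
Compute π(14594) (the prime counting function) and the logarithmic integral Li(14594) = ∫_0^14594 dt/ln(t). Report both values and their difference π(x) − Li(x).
π(14594) = 1710;  Li(14594) ≈ 1734.34;  π(x) − Li(x) ≈ -24.34.

Direct count of primes ≤ 14594 gives π(14594) = 1710. Numerical evaluation of the logarithmic integral gives Li(14594) ≈ 1734.34. The difference π(x) − Li(x) ≈ -24.34 is typically negative for small/moderate x (Li(x) overestimates), though Littlewood's theorem shows this sign changes infinitely often.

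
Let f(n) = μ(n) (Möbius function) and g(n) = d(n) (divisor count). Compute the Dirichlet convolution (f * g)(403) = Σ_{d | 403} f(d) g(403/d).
(μ * d)(403) = 1

Divisors of 403: [1, 13, 31, 403]. For each d | 403:
  d = 1: μ(1) · d(403/1) = 1 · 4 = 4
  d = 13: μ(13) · d(403/13) = -1 · 2 = -2
  d = 31: μ(31) · d(403/31) = -1 · 2 = -2
  d = 403: μ(403) · d(403/403) = 1 · 1 = 1
Summing: (μ * d)(403) = 4 + -2 + -2 + 1 = 1.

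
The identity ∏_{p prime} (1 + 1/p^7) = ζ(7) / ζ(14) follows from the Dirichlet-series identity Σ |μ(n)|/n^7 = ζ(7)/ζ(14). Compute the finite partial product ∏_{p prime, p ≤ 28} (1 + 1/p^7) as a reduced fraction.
∏ = 1213055423679013780431254747580653474818754487990016/1203084832226034935165248483197620256588271403484375

The primes p ≤ 28 are [2, 3, 5, 7, 11, 13, 17, 19, 23]. For each, (1 + 1/p^7) = (p^7 + 1)/p^7. Multiplying these fractions over p ∈ [2, 3, 5, 7, 11, 13, 17, 19, 23] gives 1213055423679013780431254747580653474818754487990016/1203084832226034935165248483197620256588271403484375. (In the limit P → ∞ this tends to ζ(7)/ζ(14).)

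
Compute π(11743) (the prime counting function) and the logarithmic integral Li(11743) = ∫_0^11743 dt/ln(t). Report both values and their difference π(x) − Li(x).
π(11743) = 1409;  Li(11743) ≈ 1433.71;  π(x) − Li(x) ≈ -24.71.

Direct count of primes ≤ 11743 gives π(11743) = 1409. Numerical evaluation of the logarithmic integral gives Li(11743) ≈ 1433.71. The difference π(x) − Li(x) ≈ -24.71 is typically negative for small/moderate x (Li(x) overestimates), though Littlewood's theorem shows this sign changes infinitely often.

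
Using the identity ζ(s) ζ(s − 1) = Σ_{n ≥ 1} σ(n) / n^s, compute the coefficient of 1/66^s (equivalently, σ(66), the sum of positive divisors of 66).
σ(66) = 144

In the product (Σ m^0/m^s)(Σ k / k^s) = Σ (Σ_{d | n} d) / n^s, the coefficient of 1/n^s is σ(n) = Σ_{d | n} d. For n = 66, divisors are [1, 2, 3, 6, 11, 22, 33, 66]; summing: σ(66) = 144.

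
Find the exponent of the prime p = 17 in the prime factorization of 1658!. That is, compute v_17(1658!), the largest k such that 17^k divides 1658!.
v_17(1658!) = 102

Legendre's formula: v_p(n!) = Σ_{k ≥ 1} ⌊n / p^k⌋. For p = 17, n = 1658, the terms are:
  ⌊1658/17^1⌋ = ⌊1658/17⌋ = 97
  ⌊1658/17^2⌋ = ⌊1658/289⌋ = 5
(the next term ⌊1658/17^3⌋ = 0, terminating the sum). Summing: v_17(1658!) = 97 + 5 = 102.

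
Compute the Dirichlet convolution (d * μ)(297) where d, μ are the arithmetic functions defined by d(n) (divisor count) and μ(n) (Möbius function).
(d * μ)(297) = 1

Divisors of 297: [1, 3, 9, 11, 27, 33, 99, 297]. For each d | 297:
  d = 1: d(1) · μ(297/1) = 1 · 0 = 0
  d = 3: d(3) · μ(297/3) = 2 · 0 = 0
  d = 9: d(9) · μ(297/9) = 3 · 1 = 3
  d = 11: d(11) · μ(297/11) = 2 · 0 = 0
  d = 27: d(27) · μ(297/27) = 4 · -1 = -4
  d = 33: d(33) · μ(297/33) = 4 · 0 = 0
  d = 99: d(99) · μ(297/99) = 6 · -1 = -6
  d = 297: d(297) · μ(297/297) = 8 · 1 = 8
Summing: (d * μ)(297) = 0 + 0 + 3 + 0 + -4 + 0 + -6 + 8 = 1.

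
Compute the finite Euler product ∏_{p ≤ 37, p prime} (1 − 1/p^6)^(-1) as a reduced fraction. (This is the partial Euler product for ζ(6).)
∏ = 2571922726855099316399649303649342571118604998275/2528078112959041874006989121312570427443559530496

The primes p ≤ 37 are [2, 3, 5, 7, 11, 13, 17, 19, 23, 29, 31, 37]. For each prime, (1 − 1/p^6)^(-1) = p^6 / (p^6 − 1). The product is (1 − 1/2^6)^(-1), (1 − 1/3^6)^(-1), (1 − 1/5^6)^(-1), (1 − 1/7^6)^(-1), (1 − 1/11^6)^(-1), (1 − 1/13^6)^(-1), (1 − 1/17^6)^(-1), (1 − 1/19^6)^(-1), (1 − 1/23^6)^(-1), (1 − 1/29^6)^(-1), (1 − 1/31^6)^(-1), (1 − 1/37^6)^(-1) = ∏ p^6 / (p^6 − 1) = 2571922726855099316399649303649342571118604998275/2528078112959041874006989121312570427443559530496.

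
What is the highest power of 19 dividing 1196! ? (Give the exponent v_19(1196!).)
v_19(1196!) = 65

Legendre's formula: v_p(n!) = Σ_{k ≥ 1} ⌊n / p^k⌋. For p = 19, n = 1196, the terms are:
  ⌊1196/19^1⌋ = ⌊1196/19⌋ = 62
  ⌊1196/19^2⌋ = ⌊1196/361⌋ = 3
(the next term ⌊1196/19^3⌋ = 0, terminating the sum). Summing: v_19(1196!) = 62 + 3 = 65.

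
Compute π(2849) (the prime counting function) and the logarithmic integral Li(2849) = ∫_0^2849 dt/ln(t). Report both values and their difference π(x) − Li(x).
π(2849) = 413;  Li(2849) ≈ 423.84;  π(x) − Li(x) ≈ -10.84.

Direct count of primes ≤ 2849 gives π(2849) = 413. Numerical evaluation of the logarithmic integral gives Li(2849) ≈ 423.84. The difference π(x) − Li(x) ≈ -10.84 is typically negative for small/moderate x (Li(x) overestimates), though Littlewood's theorem shows this sign changes infinitely often.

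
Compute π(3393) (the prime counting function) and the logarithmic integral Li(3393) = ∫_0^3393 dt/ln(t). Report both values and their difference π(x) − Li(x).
π(3393) = 478;  Li(3393) ≈ 491.46;  π(x) − Li(x) ≈ -13.46.

Direct count of primes ≤ 3393 gives π(3393) = 478. Numerical evaluation of the logarithmic integral gives Li(3393) ≈ 491.46. The difference π(x) − Li(x) ≈ -13.46 is typically negative for small/moderate x (Li(x) overestimates), though Littlewood's theorem shows this sign changes infinitely often.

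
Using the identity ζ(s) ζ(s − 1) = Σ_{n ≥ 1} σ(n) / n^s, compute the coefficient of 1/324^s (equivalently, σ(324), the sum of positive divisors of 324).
σ(324) = 847

In the product (Σ m^0/m^s)(Σ k / k^s) = Σ (Σ_{d | n} d) / n^s, the coefficient of 1/n^s is σ(n) = Σ_{d | n} d. For n = 324, divisors are [1, 2, 3, 4, 6, 9, 12, 18, 27, 36, 54, 81, 108, 162, 324]; summing: σ(324) = 847.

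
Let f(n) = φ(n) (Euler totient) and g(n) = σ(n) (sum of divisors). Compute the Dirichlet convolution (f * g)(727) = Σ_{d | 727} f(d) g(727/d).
(φ * σ)(727) = 1454

Divisors of 727: [1, 727]. For each d | 727:
  d = 1: φ(1) · σ(727/1) = 1 · 728 = 728
  d = 727: φ(727) · σ(727/727) = 726 · 1 = 726
Summing: (φ * σ)(727) = 728 + 726 = 1454.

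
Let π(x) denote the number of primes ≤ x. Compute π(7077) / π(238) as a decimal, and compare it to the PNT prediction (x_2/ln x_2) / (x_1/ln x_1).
π(7077)/π(238) = 908/51 ≈ 17.8039;  PNT prediction ≈ 18.3561.

π(238) = 51 and π(7077) = 908, so π(7077)/π(238) ≈ 17.8039. The PNT-predicted ratio is (7077/ln(7077)) / (238/ln(238)) ≈ 18.3561. The two agree to within a few percent, as expected.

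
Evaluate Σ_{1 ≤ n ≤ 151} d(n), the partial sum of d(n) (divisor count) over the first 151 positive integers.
Σ_{n ≤ 151} d(n) = 782

Compute d(n) for each 1 ≤ n ≤ 151: d(1) = 1, d(2) = 2, d(3) = 2, d(4) = 3, d(5) = 2, d(6) = 4, d(7) = 2, d(8) = 4, d(9) = 3, d(10) = 4, d(11) = 2, d(12) = 6, d(13) = 2, d(14) = 4, d(15) = 4, d(16) = 5, d(17) = 2, d(18) = 6, d(19) = 2, d(20) = 6, d(21) = 4, d(22) = 4, d(23) = 2, d(24) = 8, d(25) = 3, d(26) = 4, d(27) = 4, d(28) = 6, d(29) = 2, d(30) = 8, d(31) = 2, d(32) = 6, d(33) = 4, d(34) = 4, d(35) = 4, d(36) = 9, d(37) = 2, d(38) = 4, d(39) = 4, d(40) = 8, d(41) = 2, d(42) = 8, d(43) = 2, d(44) = 6, d(45) = 6, d(46) = 4, d(47) = 2, d(48) = 10, d(49) = 3, d(50) = 6, d(51) = 4, d(52) = 6, d(53) = 2, d(54) = 8, d(55) = 4, d(56) = 8, d(57) = 4, d(58) = 4, d(59) = 2, d(60) = 12, d(61) = 2, d(62) = 4, d(63) = 6, d(64) = 7, d(65) = 4, d(66) = 8, d(67) = 2, d(68) = 6, d(69) = 4, d(70) = 8, d(71) = 2, d(72) = 12, d(73) = 2, d(74) = 4, d(75) = 6, d(76) = 6, d(77) = 4, d(78) = 8, d(79) = 2, d(80) = 10, d(81) = 5, d(82) = 4, d(83) = 2, d(84) = 12, d(85) = 4, d(86) = 4, d(87) = 4, d(88) = 8, d(89) = 2, d(90) = 12, d(91) = 4, d(92) = 6, d(93) = 4, d(94) = 4, d(95) = 4, d(96) = 12, d(97) = 2, d(98) = 6, d(99) = 6, d(100) = 9, d(101) = 2, d(102) = 8, d(103) = 2, d(104) = 8, d(105) = 8, d(106) = 4, d(107) = 2, d(108) = 12, d(109) = 2, d(110) = 8, d(111) = 4, d(112) = 10, d(113) = 2, d(114) = 8, d(115) = 4, d(116) = 6, d(117) = 6, d(118) = 4, d(119) = 4, d(120) = 16, d(121) = 3, d(122) = 4, d(123) = 4, d(124) = 6, d(125) = 4, d(126) = 12, d(127) = 2, d(128) = 8, d(129) = 4, d(130) = 8, d(131) = 2, d(132) = 12, d(133) = 4, d(134) = 4, d(135) = 8, d(136) = 8, d(137) = 2, d(138) = 8, d(139) = 2, d(140) = 12, d(141) = 4, d(142) = 4, d(143) = 4, d(144) = 15, d(145) = 4, d(146) = 4, d(147) = 6, d(148) = 6, d(149) = 2, d(150) = 12, d(151) = 2. Summing all 151 values: 782. (Dirichlet's divisor formula: Σ_{n ≤ x} d(n) = x ln(x) + (2γ − 1) x + O(√x). For x = 151, the asymptotic estimate is ≈ 780.93.)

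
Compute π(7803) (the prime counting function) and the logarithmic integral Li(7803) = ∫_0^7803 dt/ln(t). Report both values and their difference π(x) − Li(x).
π(7803) = 987;  Li(7803) ≈ 1004.47;  π(x) − Li(x) ≈ -17.47.

Direct count of primes ≤ 7803 gives π(7803) = 987. Numerical evaluation of the logarithmic integral gives Li(7803) ≈ 1004.47. The difference π(x) − Li(x) ≈ -17.47 is typically negative for small/moderate x (Li(x) overestimates), though Littlewood's theorem shows this sign changes infinitely often.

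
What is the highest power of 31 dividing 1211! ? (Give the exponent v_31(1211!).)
v_31(1211!) = 40

Legendre's formula: v_p(n!) = Σ_{k ≥ 1} ⌊n / p^k⌋. For p = 31, n = 1211, the terms are:
  ⌊1211/31^1⌋ = ⌊1211/31⌋ = 39
  ⌊1211/31^2⌋ = ⌊1211/961⌋ = 1
(the next term ⌊1211/31^3⌋ = 0, terminating the sum). Summing: v_31(1211!) = 39 + 1 = 40.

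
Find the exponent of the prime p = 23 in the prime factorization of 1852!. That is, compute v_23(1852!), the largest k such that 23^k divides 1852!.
v_23(1852!) = 83

Legendre's formula: v_p(n!) = Σ_{k ≥ 1} ⌊n / p^k⌋. For p = 23, n = 1852, the terms are:
  ⌊1852/23^1⌋ = ⌊1852/23⌋ = 80
  ⌊1852/23^2⌋ = ⌊1852/529⌋ = 3
(the next term ⌊1852/23^3⌋ = 0, terminating the sum). Summing: v_23(1852!) = 80 + 3 = 83.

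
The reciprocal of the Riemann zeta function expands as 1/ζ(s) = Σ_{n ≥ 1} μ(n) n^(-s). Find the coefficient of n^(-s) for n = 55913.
μ(55913) = 1

Factor n = 55913 = 11 · 13 · 17 · 23. μ(n) = 0 if any exponent ≥ 2 (not squarefree); otherwise μ(n) = (−1)^{ω(n)} where ω(n) is the number of distinct prime factors. Applying: μ(55913) = 1.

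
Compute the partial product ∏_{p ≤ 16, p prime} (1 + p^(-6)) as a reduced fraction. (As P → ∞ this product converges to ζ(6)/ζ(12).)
∏ = 261167492243135861/256778456493448890

The primes p ≤ 16 are [2, 3, 5, 7, 11, 13]. For each, (1 + 1/p^6) = (p^6 + 1)/p^6. Multiplying these fractions over p ∈ [2, 3, 5, 7, 11, 13] gives 261167492243135861/256778456493448890. (In the limit P → ∞ this tends to ζ(6)/ζ(12).)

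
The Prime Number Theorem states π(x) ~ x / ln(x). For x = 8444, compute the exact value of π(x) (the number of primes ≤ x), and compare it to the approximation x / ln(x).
π(8444) = 1056;  x/ln(x) ≈ 933.95;  relative error ≈ 11.56%.

Directly count primes up to 8444: π(8444) = 1056. The PNT approximation gives 8444/ln(8444) ≈ 8444/9.04121 ≈ 933.95. Relative error (π(x) − x/ln(x)) / π(x) ≈ 11.56%; the approximation is known to undercount slightly (Li(x) is a better estimate).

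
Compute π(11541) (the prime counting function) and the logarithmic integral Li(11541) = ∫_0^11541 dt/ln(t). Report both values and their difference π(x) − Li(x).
π(11541) = 1390;  Li(11541) ≈ 1412.13;  π(x) − Li(x) ≈ -22.13.

Direct count of primes ≤ 11541 gives π(11541) = 1390. Numerical evaluation of the logarithmic integral gives Li(11541) ≈ 1412.13. The difference π(x) − Li(x) ≈ -22.13 is typically negative for small/moderate x (Li(x) overestimates), though Littlewood's theorem shows this sign changes infinitely often.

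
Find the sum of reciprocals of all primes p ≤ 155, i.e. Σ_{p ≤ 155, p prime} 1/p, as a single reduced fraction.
Σ 1/p = 426559540131011718238816115585684956391671166781102121476137/225319534991831177328890236228992001350685163362356544091910

π(155) = 36, so the primes ≤ 155 are [2, 3, 5, 7, 11, 13, 17, 19, 23, 29, 31, 37, 41, 43, 47, 53, 59, 61, 67, 71, 73, 79, 83, 89, 97, 101, 103, 107, 109, 113, 127, 131, 137, 139, 149, 151]. Summing 1/p over these primes: 426559540131011718238816115585684956391671166781102121476137/225319534991831177328890236228992001350685163362356544091910 ≈ 1.8931. Mertens estimate ln ln(155) + 0.2615 ≈ 1.8796.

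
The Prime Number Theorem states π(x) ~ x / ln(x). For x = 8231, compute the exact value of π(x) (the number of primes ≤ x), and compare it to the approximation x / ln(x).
π(8231) = 1032;  x/ln(x) ≈ 912.97;  relative error ≈ 11.53%.

Directly count primes up to 8231: π(8231) = 1032. The PNT approximation gives 8231/ln(8231) ≈ 8231/9.01566 ≈ 912.97. Relative error (π(x) − x/ln(x)) / π(x) ≈ 11.53%; the approximation is known to undercount slightly (Li(x) is a better estimate).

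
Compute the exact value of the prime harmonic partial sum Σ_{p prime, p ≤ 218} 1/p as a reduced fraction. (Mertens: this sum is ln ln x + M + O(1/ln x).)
Σ 1/p = 3215488142498485484492183158345029261034221047849345857469577412562094716564064084247/1645783550795210387735581011435590727981167322669649249414629852197255934130751870910

π(218) = 47, so the primes ≤ 218 are [2, 3, 5, 7, 11, 13, 17, 19, 23, 29, 31, 37, 41, 43, 47, 53, 59, 61, 67, 71, 73, 79, 83, 89, 97, 101, 103, 107, 109, 113, 127, 131, 137, 139, 149, 151, 157, 163, 167, 173, 179, 181, 191, 193, 197, 199, 211]. Summing 1/p over these primes: 3215488142498485484492183158345029261034221047849345857469577412562094716564064084247/1645783550795210387735581011435590727981167322669649249414629852197255934130751870910 ≈ 1.9538. Mertens estimate ln ln(218) + 0.2615 ≈ 1.9450.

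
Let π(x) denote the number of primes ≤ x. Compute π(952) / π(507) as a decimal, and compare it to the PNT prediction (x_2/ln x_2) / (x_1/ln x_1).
π(952)/π(507) = 161/96 ≈ 1.6771;  PNT prediction ≈ 1.7052.

π(507) = 96 and π(952) = 161, so π(952)/π(507) ≈ 1.6771. The PNT-predicted ratio is (952/ln(952)) / (507/ln(507)) ≈ 1.7052. The two agree to within a few percent, as expected.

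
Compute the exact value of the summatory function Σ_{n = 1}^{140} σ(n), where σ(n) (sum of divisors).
Σ_{n ≤ 140} σ(n) = 16207

Compute σ(n) for each 1 ≤ n ≤ 140: σ(1) = 1, σ(2) = 3, σ(3) = 4, σ(4) = 7, σ(5) = 6, σ(6) = 12, σ(7) = 8, σ(8) = 15, σ(9) = 13, σ(10) = 18, σ(11) = 12, σ(12) = 28, σ(13) = 14, σ(14) = 24, σ(15) = 24, σ(16) = 31, σ(17) = 18, σ(18) = 39, σ(19) = 20, σ(20) = 42, σ(21) = 32, σ(22) = 36, σ(23) = 24, σ(24) = 60, σ(25) = 31, σ(26) = 42, σ(27) = 40, σ(28) = 56, σ(29) = 30, σ(30) = 72, σ(31) = 32, σ(32) = 63, σ(33) = 48, σ(34) = 54, σ(35) = 48, σ(36) = 91, σ(37) = 38, σ(38) = 60, σ(39) = 56, σ(40) = 90, σ(41) = 42, σ(42) = 96, σ(43) = 44, σ(44) = 84, σ(45) = 78, σ(46) = 72, σ(47) = 48, σ(48) = 124, σ(49) = 57, σ(50) = 93, σ(51) = 72, σ(52) = 98, σ(53) = 54, σ(54) = 120, σ(55) = 72, σ(56) = 120, σ(57) = 80, σ(58) = 90, σ(59) = 60, σ(60) = 168, σ(61) = 62, σ(62) = 96, σ(63) = 104, σ(64) = 127, σ(65) = 84, σ(66) = 144, σ(67) = 68, σ(68) = 126, σ(69) = 96, σ(70) = 144, σ(71) = 72, σ(72) = 195, σ(73) = 74, σ(74) = 114, σ(75) = 124, σ(76) = 140, σ(77) = 96, σ(78) = 168, σ(79) = 80, σ(80) = 186, σ(81) = 121, σ(82) = 126, σ(83) = 84, σ(84) = 224, σ(85) = 108, σ(86) = 132, σ(87) = 120, σ(88) = 180, σ(89) = 90, σ(90) = 234, σ(91) = 112, σ(92) = 168, σ(93) = 128, σ(94) = 144, σ(95) = 120, σ(96) = 252, σ(97) = 98, σ(98) = 171, σ(99) = 156, σ(100) = 217, σ(101) = 102, σ(102) = 216, σ(103) = 104, σ(104) = 210, σ(105) = 192, σ(106) = 162, σ(107) = 108, σ(108) = 280, σ(109) = 110, σ(110) = 216, σ(111) = 152, σ(112) = 248, σ(113) = 114, σ(114) = 240, σ(115) = 144, σ(116) = 210, σ(117) = 182, σ(118) = 180, σ(119) = 144, σ(120) = 360, σ(121) = 133, σ(122) = 186, σ(123) = 168, σ(124) = 224, σ(125) = 156, σ(126) = 312, σ(127) = 128, σ(128) = 255, σ(129) = 176, σ(130) = 252, σ(131) = 132, σ(132) = 336, σ(133) = 160, σ(134) = 204, σ(135) = 240, σ(136) = 270, σ(137) = 138, σ(138) = 288, σ(139) = 140, σ(140) = 336. Summing all 140 values: 16207. (Average order: Σ_{n ≤ x} σ(n) ~ (π²/12) x². For x = 140, (π²/12)·140² ≈ 16120.35.)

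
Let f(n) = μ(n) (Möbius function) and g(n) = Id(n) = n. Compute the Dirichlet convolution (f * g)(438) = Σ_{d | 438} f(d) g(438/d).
(μ * Id)(438) = 144

Divisors of 438: [1, 2, 3, 6, 73, 146, 219, 438]. For each d | 438:
  d = 1: μ(1) · Id(438/1) = 1 · 438 = 438
  d = 2: μ(2) · Id(438/2) = -1 · 219 = -219
  d = 3: μ(3) · Id(438/3) = -1 · 146 = -146
  d = 6: μ(6) · Id(438/6) = 1 · 73 = 73
  d = 73: μ(73) · Id(438/73) = -1 · 6 = -6
  d = 146: μ(146) · Id(438/146) = 1 · 3 = 3
  d = 219: μ(219) · Id(438/219) = 1 · 2 = 2
  d = 438: μ(438) · Id(438/438) = -1 · 1 = -1
Summing: (μ * Id)(438) = 438 + -219 + -146 + 73 + -6 + 3 + 2 + -1 = 144.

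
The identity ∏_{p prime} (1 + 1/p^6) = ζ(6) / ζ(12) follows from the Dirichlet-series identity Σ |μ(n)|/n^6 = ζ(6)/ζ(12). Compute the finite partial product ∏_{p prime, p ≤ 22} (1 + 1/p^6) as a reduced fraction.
∏ = 10322827120806625262196014218/10149346788166965945179821977

The primes p ≤ 22 are [2, 3, 5, 7, 11, 13, 17, 19]. For each, (1 + 1/p^6) = (p^6 + 1)/p^6. Multiplying these fractions over p ∈ [2, 3, 5, 7, 11, 13, 17, 19] gives 10322827120806625262196014218/10149346788166965945179821977. (In the limit P → ∞ this tends to ζ(6)/ζ(12).)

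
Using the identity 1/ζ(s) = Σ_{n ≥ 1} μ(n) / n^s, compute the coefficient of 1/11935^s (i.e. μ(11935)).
μ(11935) = 1

Factor n = 11935 = 5 · 7 · 11 · 31. μ(n) = 0 if any exponent ≥ 2 (not squarefree); otherwise μ(n) = (−1)^{ω(n)} where ω(n) is the number of distinct prime factors. Applying: μ(11935) = 1.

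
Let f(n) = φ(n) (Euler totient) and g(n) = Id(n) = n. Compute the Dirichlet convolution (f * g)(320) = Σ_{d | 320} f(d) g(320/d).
(φ * Id)(320) = 2304

Divisors of 320: [1, 2, 4, 5, 8, 10, 16, 20, 32, 40, 64, 80, 160, 320]. For each d | 320:
  d = 1: φ(1) · Id(320/1) = 1 · 320 = 320
  d = 2: φ(2) · Id(320/2) = 1 · 160 = 160
  d = 4: φ(4) · Id(320/4) = 2 · 80 = 160
  d = 5: φ(5) · Id(320/5) = 4 · 64 = 256
  d = 8: φ(8) · Id(320/8) = 4 · 40 = 160
  d = 10: φ(10) · Id(320/10) = 4 · 32 = 128
  d = 16: φ(16) · Id(320/16) = 8 · 20 = 160
  d = 20: φ(20) · Id(320/20) = 8 · 16 = 128
  d = 32: φ(32) · Id(320/32) = 16 · 10 = 160
  d = 40: φ(40) · Id(320/40) = 16 · 8 = 128
  d = 64: φ(64) · Id(320/64) = 32 · 5 = 160
  d = 80: φ(80) · Id(320/80) = 32 · 4 = 128
  d = 160: φ(160) · Id(320/160) = 64 · 2 = 128
  d = 320: φ(320) · Id(320/320) = 128 · 1 = 128
Summing: (φ * Id)(320) = 320 + 160 + 160 + 256 + 160 + 128 + 160 + 128 + 160 + 128 + 160 + 128 + 128 + 128 = 2304.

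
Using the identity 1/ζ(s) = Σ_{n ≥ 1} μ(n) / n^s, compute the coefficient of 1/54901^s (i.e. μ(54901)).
μ(54901) = 1

Factor n = 54901 = 7 · 11 · 23 · 31. μ(n) = 0 if any exponent ≥ 2 (not squarefree); otherwise μ(n) = (−1)^{ω(n)} where ω(n) is the number of distinct prime factors. Applying: μ(54901) = 1.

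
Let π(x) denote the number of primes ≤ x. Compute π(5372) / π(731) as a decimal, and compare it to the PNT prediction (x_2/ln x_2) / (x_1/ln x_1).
π(5372)/π(731) = 708/129 ≈ 5.4884;  PNT prediction ≈ 5.6423.

π(731) = 129 and π(5372) = 708, so π(5372)/π(731) ≈ 5.4884. The PNT-predicted ratio is (5372/ln(5372)) / (731/ln(731)) ≈ 5.6423. The two agree to within a few percent, as expected.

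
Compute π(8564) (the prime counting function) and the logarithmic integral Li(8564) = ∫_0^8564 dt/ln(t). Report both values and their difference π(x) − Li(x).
π(8564) = 1067;  Li(8564) ≈ 1088.93;  π(x) − Li(x) ≈ -21.93.

Direct count of primes ≤ 8564 gives π(8564) = 1067. Numerical evaluation of the logarithmic integral gives Li(8564) ≈ 1088.93. The difference π(x) − Li(x) ≈ -21.93 is typically negative for small/moderate x (Li(x) overestimates), though Littlewood's theorem shows this sign changes infinitely often.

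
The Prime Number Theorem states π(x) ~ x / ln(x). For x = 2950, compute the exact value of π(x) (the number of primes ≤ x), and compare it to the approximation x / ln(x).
π(2950) = 424;  x/ln(x) ≈ 369.23;  relative error ≈ 12.92%.

Directly count primes up to 2950: π(2950) = 424. The PNT approximation gives 2950/ln(2950) ≈ 2950/7.98956 ≈ 369.23. Relative error (π(x) − x/ln(x)) / π(x) ≈ 12.92%; the approximation is known to undercount slightly (Li(x) is a better estimate).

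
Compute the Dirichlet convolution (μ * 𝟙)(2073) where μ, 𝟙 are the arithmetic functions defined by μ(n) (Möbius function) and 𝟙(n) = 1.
(μ * 𝟙)(2073) = 0

Divisors of 2073: [1, 3, 691, 2073]. For each d | 2073:
  d = 1: μ(1) · 𝟙(2073/1) = 1 · 1 = 1
  d = 3: μ(3) · 𝟙(2073/3) = -1 · 1 = -1
  d = 691: μ(691) · 𝟙(2073/691) = -1 · 1 = -1
  d = 2073: μ(2073) · 𝟙(2073/2073) = 1 · 1 = 1
Summing: (μ * 𝟙)(2073) = 1 + -1 + -1 + 1 = 0.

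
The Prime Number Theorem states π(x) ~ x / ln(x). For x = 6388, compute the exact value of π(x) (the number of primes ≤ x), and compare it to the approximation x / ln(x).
π(6388) = 832;  x/ln(x) ≈ 729.04;  relative error ≈ 12.37%.

Directly count primes up to 6388: π(6388) = 832. The PNT approximation gives 6388/ln(6388) ≈ 6388/8.76218 ≈ 729.04. Relative error (π(x) − x/ln(x)) / π(x) ≈ 12.37%; the approximation is known to undercount slightly (Li(x) is a better estimate).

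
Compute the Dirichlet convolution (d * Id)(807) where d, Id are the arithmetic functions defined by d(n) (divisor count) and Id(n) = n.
(d * Id)(807) = 1355

Divisors of 807: [1, 3, 269, 807]. For each d | 807:
  d = 1: d(1) · Id(807/1) = 1 · 807 = 807
  d = 3: d(3) · Id(807/3) = 2 · 269 = 538
  d = 269: d(269) · Id(807/269) = 2 · 3 = 6
  d = 807: d(807) · Id(807/807) = 4 · 1 = 4
Summing: (d * Id)(807) = 807 + 538 + 6 + 4 = 1355.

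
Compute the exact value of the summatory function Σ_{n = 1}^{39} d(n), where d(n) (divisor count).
Σ_{n ≤ 39} d(n) = 150

Compute d(n) for each 1 ≤ n ≤ 39: d(1) = 1, d(2) = 2, d(3) = 2, d(4) = 3, d(5) = 2, d(6) = 4, d(7) = 2, d(8) = 4, d(9) = 3, d(10) = 4, d(11) = 2, d(12) = 6, d(13) = 2, d(14) = 4, d(15) = 4, d(16) = 5, d(17) = 2, d(18) = 6, d(19) = 2, d(20) = 6, d(21) = 4, d(22) = 4, d(23) = 2, d(24) = 8, d(25) = 3, d(26) = 4, d(27) = 4, d(28) = 6, d(29) = 2, d(30) = 8, d(31) = 2, d(32) = 6, d(33) = 4, d(34) = 4, d(35) = 4, d(36) = 9, d(37) = 2, d(38) = 4, d(39) = 4. Summing all 39 values: 150. (Dirichlet's divisor formula: Σ_{n ≤ x} d(n) = x ln(x) + (2γ − 1) x + O(√x). For x = 39, the asymptotic estimate is ≈ 148.90.)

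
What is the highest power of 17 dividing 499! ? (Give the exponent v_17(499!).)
v_17(499!) = 30

Legendre's formula: v_p(n!) = Σ_{k ≥ 1} ⌊n / p^k⌋. For p = 17, n = 499, the terms are:
  ⌊499/17^1⌋ = ⌊499/17⌋ = 29
  ⌊499/17^2⌋ = ⌊499/289⌋ = 1
(the next term ⌊499/17^3⌋ = 0, terminating the sum). Summing: v_17(499!) = 29 + 1 = 30.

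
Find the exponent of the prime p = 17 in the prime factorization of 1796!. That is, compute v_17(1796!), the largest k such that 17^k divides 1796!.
v_17(1796!) = 111

Legendre's formula: v_p(n!) = Σ_{k ≥ 1} ⌊n / p^k⌋. For p = 17, n = 1796, the terms are:
  ⌊1796/17^1⌋ = ⌊1796/17⌋ = 105
  ⌊1796/17^2⌋ = ⌊1796/289⌋ = 6
(the next term ⌊1796/17^3⌋ = 0, terminating the sum). Summing: v_17(1796!) = 105 + 6 = 111.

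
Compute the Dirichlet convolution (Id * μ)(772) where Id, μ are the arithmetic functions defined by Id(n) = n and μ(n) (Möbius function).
(Id * μ)(772) = 384

Divisors of 772: [1, 2, 4, 193, 386, 772]. For each d | 772:
  d = 1: Id(1) · μ(772/1) = 1 · 0 = 0
  d = 2: Id(2) · μ(772/2) = 2 · 1 = 2
  d = 4: Id(4) · μ(772/4) = 4 · -1 = -4
  d = 193: Id(193) · μ(772/193) = 193 · 0 = 0
  d = 386: Id(386) · μ(772/386) = 386 · -1 = -386
  d = 772: Id(772) · μ(772/772) = 772 · 1 = 772
Summing: (Id * μ)(772) = 0 + 2 + -4 + 0 + -386 + 772 = 384.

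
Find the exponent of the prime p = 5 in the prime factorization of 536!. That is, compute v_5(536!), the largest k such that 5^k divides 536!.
v_5(536!) = 132

Legendre's formula: v_p(n!) = Σ_{k ≥ 1} ⌊n / p^k⌋. For p = 5, n = 536, the terms are:
  ⌊536/5^1⌋ = ⌊536/5⌋ = 107
  ⌊536/5^2⌋ = ⌊536/25⌋ = 21
  ⌊536/5^3⌋ = ⌊536/125⌋ = 4
(the next term ⌊536/5^4⌋ = 0, terminating the sum). Summing: v_5(536!) = 107 + 21 + 4 = 132.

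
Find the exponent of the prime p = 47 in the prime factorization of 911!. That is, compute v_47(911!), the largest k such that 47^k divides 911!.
v_47(911!) = 19

Legendre's formula: v_p(n!) = Σ_{k ≥ 1} ⌊n / p^k⌋. For p = 47, n = 911, the terms are:
  ⌊911/47^1⌋ = ⌊911/47⌋ = 19
(the next term ⌊911/47^2⌋ = 0, terminating the sum). Summing: v_47(911!) = 19 = 19.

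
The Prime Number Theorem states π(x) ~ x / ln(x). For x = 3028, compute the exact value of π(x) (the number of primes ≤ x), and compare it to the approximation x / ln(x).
π(3028) = 434;  x/ln(x) ≈ 377.76;  relative error ≈ 12.96%.

Directly count primes up to 3028: π(3028) = 434. The PNT approximation gives 3028/ln(3028) ≈ 3028/8.01566 ≈ 377.76. Relative error (π(x) − x/ln(x)) / π(x) ≈ 12.96%; the approximation is known to undercount slightly (Li(x) is a better estimate).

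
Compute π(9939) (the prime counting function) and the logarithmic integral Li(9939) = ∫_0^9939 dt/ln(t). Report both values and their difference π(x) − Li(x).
π(9939) = 1225;  Li(9939) ≈ 1239.51;  π(x) − Li(x) ≈ -14.51.

Direct count of primes ≤ 9939 gives π(9939) = 1225. Numerical evaluation of the logarithmic integral gives Li(9939) ≈ 1239.51. The difference π(x) − Li(x) ≈ -14.51 is typically negative for small/moderate x (Li(x) overestimates), though Littlewood's theorem shows this sign changes infinitely often.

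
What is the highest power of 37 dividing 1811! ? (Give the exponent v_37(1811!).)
v_37(1811!) = 49

Legendre's formula: v_p(n!) = Σ_{k ≥ 1} ⌊n / p^k⌋. For p = 37, n = 1811, the terms are:
  ⌊1811/37^1⌋ = ⌊1811/37⌋ = 48
  ⌊1811/37^2⌋ = ⌊1811/1369⌋ = 1
(the next term ⌊1811/37^3⌋ = 0, terminating the sum). Summing: v_37(1811!) = 48 + 1 = 49.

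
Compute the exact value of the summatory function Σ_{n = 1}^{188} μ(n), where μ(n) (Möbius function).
Σ_{n ≤ 188} μ(n) = -3

Compute μ(n) for each 1 ≤ n ≤ 188: μ(1) = 1, μ(2) = -1, μ(3) = -1, μ(4) = 0, μ(5) = -1, μ(6) = 1, μ(7) = -1, μ(8) = 0, μ(9) = 0, μ(10) = 1, μ(11) = -1, μ(12) = 0, μ(13) = -1, μ(14) = 1, μ(15) = 1, μ(16) = 0, μ(17) = -1, μ(18) = 0, μ(19) = -1, μ(20) = 0, μ(21) = 1, μ(22) = 1, μ(23) = -1, μ(24) = 0, μ(25) = 0, μ(26) = 1, μ(27) = 0, μ(28) = 0, μ(29) = -1, μ(30) = -1, μ(31) = -1, μ(32) = 0, μ(33) = 1, μ(34) = 1, μ(35) = 1, μ(36) = 0, μ(37) = -1, μ(38) = 1, μ(39) = 1, μ(40) = 0, μ(41) = -1, μ(42) = -1, μ(43) = -1, μ(44) = 0, μ(45) = 0, μ(46) = 1, μ(47) = -1, μ(48) = 0, μ(49) = 0, μ(50) = 0, μ(51) = 1, μ(52) = 0, μ(53) = -1, μ(54) = 0, μ(55) = 1, μ(56) = 0, μ(57) = 1, μ(58) = 1, μ(59) = -1, μ(60) = 0, μ(61) = -1, μ(62) = 1, μ(63) = 0, μ(64) = 0, μ(65) = 1, μ(66) = -1, μ(67) = -1, μ(68) = 0, μ(69) = 1, μ(70) = -1, μ(71) = -1, μ(72) = 0, μ(73) = -1, μ(74) = 1, μ(75) = 0, μ(76) = 0, μ(77) = 1, μ(78) = -1, μ(79) = -1, μ(80) = 0, μ(81) = 0, μ(82) = 1, μ(83) = -1, μ(84) = 0, μ(85) = 1, μ(86) = 1, μ(87) = 1, μ(88) = 0, μ(89) = -1, μ(90) = 0, μ(91) = 1, μ(92) = 0, μ(93) = 1, μ(94) = 1, μ(95) = 1, μ(96) = 0, μ(97) = -1, μ(98) = 0, μ(99) = 0, μ(100) = 0, μ(101) = -1, μ(102) = -1, μ(103) = -1, μ(104) = 0, μ(105) = -1, μ(106) = 1, μ(107) = -1, μ(108) = 0, μ(109) = -1, μ(110) = -1, μ(111) = 1, μ(112) = 0, μ(113) = -1, μ(114) = -1, μ(115) = 1, μ(116) = 0, μ(117) = 0, μ(118) = 1, μ(119) = 1, μ(120) = 0, μ(121) = 0, μ(122) = 1, μ(123) = 1, μ(124) = 0, μ(125) = 0, μ(126) = 0, μ(127) = -1, μ(128) = 0, μ(129) = 1, μ(130) = -1, μ(131) = -1, μ(132) = 0, μ(133) = 1, μ(134) = 1, μ(135) = 0, μ(136) = 0, μ(137) = -1, μ(138) = -1, μ(139) = -1, μ(140) = 0, μ(141) = 1, μ(142) = 1, μ(143) = 1, μ(144) = 0, μ(145) = 1, μ(146) = 1, μ(147) = 0, μ(148) = 0, μ(149) = -1, μ(150) = 0, μ(151) = -1, μ(152) = 0, μ(153) = 0, μ(154) = -1, μ(155) = 1, μ(156) = 0, μ(157) = -1, μ(158) = 1, μ(159) = 1, μ(160) = 0, μ(161) = 1, μ(162) = 0, μ(163) = -1, μ(164) = 0, μ(165) = -1, μ(166) = 1, μ(167) = -1, μ(168) = 0, μ(169) = 0, μ(170) = -1, μ(171) = 0, μ(172) = 0, μ(173) = -1, μ(174) = -1, μ(175) = 0, μ(176) = 0, μ(177) = 1, μ(178) = 1, μ(179) = -1, μ(180) = 0, μ(181) = -1, μ(182) = -1, μ(183) = 1, μ(184) = 0, μ(185) = 1, μ(186) = -1, μ(187) = 1, μ(188) = 0. Summing all 188 values: -3. (Mertens function M(x) = Σ_{n ≤ x} μ(n); on average M(x) should be small (PNT ⟺ M(x) = o(x)).)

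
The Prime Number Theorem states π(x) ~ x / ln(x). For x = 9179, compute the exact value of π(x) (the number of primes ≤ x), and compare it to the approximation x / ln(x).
π(9179) = 1137;  x/ln(x) ≈ 1005.95;  relative error ≈ 11.53%.

Directly count primes up to 9179: π(9179) = 1137. The PNT approximation gives 9179/ln(9179) ≈ 9179/9.12467 ≈ 1005.95. Relative error (π(x) − x/ln(x)) / π(x) ≈ 11.53%; the approximation is known to undercount slightly (Li(x) is a better estimate).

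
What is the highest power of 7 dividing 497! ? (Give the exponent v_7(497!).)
v_7(497!) = 82

Legendre's formula: v_p(n!) = Σ_{k ≥ 1} ⌊n / p^k⌋. For p = 7, n = 497, the terms are:
  ⌊497/7^1⌋ = ⌊497/7⌋ = 71
  ⌊497/7^2⌋ = ⌊497/49⌋ = 10
  ⌊497/7^3⌋ = ⌊497/343⌋ = 1
(the next term ⌊497/7^4⌋ = 0, terminating the sum). Summing: v_7(497!) = 71 + 10 + 1 = 82.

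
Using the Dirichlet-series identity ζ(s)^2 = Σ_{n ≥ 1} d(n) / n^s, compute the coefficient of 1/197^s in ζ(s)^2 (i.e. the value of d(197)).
d(197) = 2

ζ(s)^2 = (Σ 1/m^s)(Σ 1/k^s). The coefficient of 1/n^s in the product is the number of ordered pairs (m, k) with mk = n, which equals d(n). For n = 197, divisors are [1, 197], so d(197) = 2.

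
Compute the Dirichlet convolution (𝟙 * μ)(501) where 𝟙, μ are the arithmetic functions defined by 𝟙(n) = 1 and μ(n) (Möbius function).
(𝟙 * μ)(501) = 0

Divisors of 501: [1, 3, 167, 501]. For each d | 501:
  d = 1: 𝟙(1) · μ(501/1) = 1 · 1 = 1
  d = 3: 𝟙(3) · μ(501/3) = 1 · -1 = -1
  d = 167: 𝟙(167) · μ(501/167) = 1 · -1 = -1
  d = 501: 𝟙(501) · μ(501/501) = 1 · 1 = 1
Summing: (𝟙 * μ)(501) = 1 + -1 + -1 + 1 = 0.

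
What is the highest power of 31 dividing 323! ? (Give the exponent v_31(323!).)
v_31(323!) = 10

Legendre's formula: v_p(n!) = Σ_{k ≥ 1} ⌊n / p^k⌋. For p = 31, n = 323, the terms are:
  ⌊323/31^1⌋ = ⌊323/31⌋ = 10
(the next term ⌊323/31^2⌋ = 0, terminating the sum). Summing: v_31(323!) = 10 = 10.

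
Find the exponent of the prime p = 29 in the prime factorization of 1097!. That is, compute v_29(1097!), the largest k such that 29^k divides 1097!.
v_29(1097!) = 38

Legendre's formula: v_p(n!) = Σ_{k ≥ 1} ⌊n / p^k⌋. For p = 29, n = 1097, the terms are:
  ⌊1097/29^1⌋ = ⌊1097/29⌋ = 37
  ⌊1097/29^2⌋ = ⌊1097/841⌋ = 1
(the next term ⌊1097/29^3⌋ = 0, terminating the sum). Summing: v_29(1097!) = 37 + 1 = 38.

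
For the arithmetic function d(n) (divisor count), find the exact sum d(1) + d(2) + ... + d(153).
Σ_{n ≤ 153} d(n) = 796

Compute d(n) for each 1 ≤ n ≤ 153: d(1) = 1, d(2) = 2, d(3) = 2, d(4) = 3, d(5) = 2, d(6) = 4, d(7) = 2, d(8) = 4, d(9) = 3, d(10) = 4, d(11) = 2, d(12) = 6, d(13) = 2, d(14) = 4, d(15) = 4, d(16) = 5, d(17) = 2, d(18) = 6, d(19) = 2, d(20) = 6, d(21) = 4, d(22) = 4, d(23) = 2, d(24) = 8, d(25) = 3, d(26) = 4, d(27) = 4, d(28) = 6, d(29) = 2, d(30) = 8, d(31) = 2, d(32) = 6, d(33) = 4, d(34) = 4, d(35) = 4, d(36) = 9, d(37) = 2, d(38) = 4, d(39) = 4, d(40) = 8, d(41) = 2, d(42) = 8, d(43) = 2, d(44) = 6, d(45) = 6, d(46) = 4, d(47) = 2, d(48) = 10, d(49) = 3, d(50) = 6, d(51) = 4, d(52) = 6, d(53) = 2, d(54) = 8, d(55) = 4, d(56) = 8, d(57) = 4, d(58) = 4, d(59) = 2, d(60) = 12, d(61) = 2, d(62) = 4, d(63) = 6, d(64) = 7, d(65) = 4, d(66) = 8, d(67) = 2, d(68) = 6, d(69) = 4, d(70) = 8, d(71) = 2, d(72) = 12, d(73) = 2, d(74) = 4, d(75) = 6, d(76) = 6, d(77) = 4, d(78) = 8, d(79) = 2, d(80) = 10, d(81) = 5, d(82) = 4, d(83) = 2, d(84) = 12, d(85) = 4, d(86) = 4, d(87) = 4, d(88) = 8, d(89) = 2, d(90) = 12, d(91) = 4, d(92) = 6, d(93) = 4, d(94) = 4, d(95) = 4, d(96) = 12, d(97) = 2, d(98) = 6, d(99) = 6, d(100) = 9, d(101) = 2, d(102) = 8, d(103) = 2, d(104) = 8, d(105) = 8, d(106) = 4, d(107) = 2, d(108) = 12, d(109) = 2, d(110) = 8, d(111) = 4, d(112) = 10, d(113) = 2, d(114) = 8, d(115) = 4, d(116) = 6, d(117) = 6, d(118) = 4, d(119) = 4, d(120) = 16, d(121) = 3, d(122) = 4, d(123) = 4, d(124) = 6, d(125) = 4, d(126) = 12, d(127) = 2, d(128) = 8, d(129) = 4, d(130) = 8, d(131) = 2, d(132) = 12, d(133) = 4, d(134) = 4, d(135) = 8, d(136) = 8, d(137) = 2, d(138) = 8, d(139) = 2, d(140) = 12, d(141) = 4, d(142) = 4, d(143) = 4, d(144) = 15, d(145) = 4, d(146) = 4, d(147) = 6, d(148) = 6, d(149) = 2, d(150) = 12, d(151) = 2, d(152) = 8, d(153) = 6. Summing all 153 values: 796. (Dirichlet's divisor formula: Σ_{n ≤ x} d(n) = x ln(x) + (2γ − 1) x + O(√x). For x = 153, the asymptotic estimate is ≈ 793.28.)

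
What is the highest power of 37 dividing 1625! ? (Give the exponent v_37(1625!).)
v_37(1625!) = 44

Legendre's formula: v_p(n!) = Σ_{k ≥ 1} ⌊n / p^k⌋. For p = 37, n = 1625, the terms are:
  ⌊1625/37^1⌋ = ⌊1625/37⌋ = 43
  ⌊1625/37^2⌋ = ⌊1625/1369⌋ = 1
(the next term ⌊1625/37^3⌋ = 0, terminating the sum). Summing: v_37(1625!) = 43 + 1 = 44.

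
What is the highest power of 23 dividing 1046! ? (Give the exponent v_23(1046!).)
v_23(1046!) = 46

Legendre's formula: v_p(n!) = Σ_{k ≥ 1} ⌊n / p^k⌋. For p = 23, n = 1046, the terms are:
  ⌊1046/23^1⌋ = ⌊1046/23⌋ = 45
  ⌊1046/23^2⌋ = ⌊1046/529⌋ = 1
(the next term ⌊1046/23^3⌋ = 0, terminating the sum). Summing: v_23(1046!) = 45 + 1 = 46.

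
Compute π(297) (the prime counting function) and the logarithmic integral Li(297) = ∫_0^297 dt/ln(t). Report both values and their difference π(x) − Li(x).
π(297) = 62;  Li(297) ≈ 67.81;  π(x) − Li(x) ≈ -5.81.

Direct count of primes ≤ 297 gives π(297) = 62. Numerical evaluation of the logarithmic integral gives Li(297) ≈ 67.81. The difference π(x) − Li(x) ≈ -5.81 is typically negative for small/moderate x (Li(x) overestimates), though Littlewood's theorem shows this sign changes infinitely often.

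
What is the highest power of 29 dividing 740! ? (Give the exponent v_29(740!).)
v_29(740!) = 25

Legendre's formula: v_p(n!) = Σ_{k ≥ 1} ⌊n / p^k⌋. For p = 29, n = 740, the terms are:
  ⌊740/29^1⌋ = ⌊740/29⌋ = 25
(the next term ⌊740/29^2⌋ = 0, terminating the sum). Summing: v_29(740!) = 25 = 25.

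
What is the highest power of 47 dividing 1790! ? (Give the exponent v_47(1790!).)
v_47(1790!) = 38

Legendre's formula: v_p(n!) = Σ_{k ≥ 1} ⌊n / p^k⌋. For p = 47, n = 1790, the terms are:
  ⌊1790/47^1⌋ = ⌊1790/47⌋ = 38
(the next term ⌊1790/47^2⌋ = 0, terminating the sum). Summing: v_47(1790!) = 38 = 38.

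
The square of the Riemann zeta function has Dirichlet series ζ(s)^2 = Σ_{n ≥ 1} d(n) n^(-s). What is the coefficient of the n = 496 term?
d(496) = 10

ζ(s)^2 = (Σ 1/m^s)(Σ 1/k^s). The coefficient of 1/n^s in the product is the number of ordered pairs (m, k) with mk = n, which equals d(n). For n = 496, divisors are [1, 2, 4, 8, 16, 31, 62, 124, 248, 496], so d(496) = 10.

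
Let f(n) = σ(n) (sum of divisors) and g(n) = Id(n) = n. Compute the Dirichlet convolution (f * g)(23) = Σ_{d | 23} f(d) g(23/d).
(σ * Id)(23) = 47

Divisors of 23: [1, 23]. For each d | 23:
  d = 1: σ(1) · Id(23/1) = 1 · 23 = 23
  d = 23: σ(23) · Id(23/23) = 24 · 1 = 24
Summing: (σ * Id)(23) = 23 + 24 = 47.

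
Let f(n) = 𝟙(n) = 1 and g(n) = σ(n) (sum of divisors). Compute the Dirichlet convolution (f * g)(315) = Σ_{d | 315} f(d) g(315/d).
(𝟙 * σ)(315) = 1134

Divisors of 315: [1, 3, 5, 7, 9, 15, 21, 35, 45, 63, 105, 315]. For each d | 315:
  d = 1: 𝟙(1) · σ(315/1) = 1 · 624 = 624
  d = 3: 𝟙(3) · σ(315/3) = 1 · 192 = 192
  d = 5: 𝟙(5) · σ(315/5) = 1 · 104 = 104
  d = 7: 𝟙(7) · σ(315/7) = 1 · 78 = 78
  d = 9: 𝟙(9) · σ(315/9) = 1 · 48 = 48
  d = 15: 𝟙(15) · σ(315/15) = 1 · 32 = 32
  d = 21: 𝟙(21) · σ(315/21) = 1 · 24 = 24
  d = 35: 𝟙(35) · σ(315/35) = 1 · 13 = 13
  d = 45: 𝟙(45) · σ(315/45) = 1 · 8 = 8
  d = 63: 𝟙(63) · σ(315/63) = 1 · 6 = 6
  d = 105: 𝟙(105) · σ(315/105) = 1 · 4 = 4
  d = 315: 𝟙(315) · σ(315/315) = 1 · 1 = 1
Summing: (𝟙 * σ)(315) = 624 + 192 + 104 + 78 + 48 + 32 + 24 + 13 + 8 + 6 + 4 + 1 = 1134.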